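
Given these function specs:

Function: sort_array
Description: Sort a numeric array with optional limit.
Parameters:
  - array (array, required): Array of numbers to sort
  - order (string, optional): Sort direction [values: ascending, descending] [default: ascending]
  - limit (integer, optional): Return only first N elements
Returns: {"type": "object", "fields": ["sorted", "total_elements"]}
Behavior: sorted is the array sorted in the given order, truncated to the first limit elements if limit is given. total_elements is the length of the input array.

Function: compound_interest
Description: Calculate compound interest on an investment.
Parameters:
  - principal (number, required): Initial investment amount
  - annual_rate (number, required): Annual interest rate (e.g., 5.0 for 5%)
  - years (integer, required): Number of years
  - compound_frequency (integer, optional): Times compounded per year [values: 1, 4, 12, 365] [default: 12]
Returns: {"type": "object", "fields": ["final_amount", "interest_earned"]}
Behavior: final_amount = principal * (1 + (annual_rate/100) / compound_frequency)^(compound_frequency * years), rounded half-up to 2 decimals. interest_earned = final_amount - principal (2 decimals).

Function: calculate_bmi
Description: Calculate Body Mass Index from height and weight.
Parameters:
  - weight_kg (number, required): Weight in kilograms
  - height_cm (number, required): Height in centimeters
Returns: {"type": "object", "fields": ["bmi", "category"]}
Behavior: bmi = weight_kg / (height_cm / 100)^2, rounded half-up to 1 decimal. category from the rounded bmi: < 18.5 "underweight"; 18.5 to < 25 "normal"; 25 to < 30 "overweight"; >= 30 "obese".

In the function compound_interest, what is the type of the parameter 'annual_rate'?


The compound_interest spec declares:
  - annual_rate (number, required): Annual interest rate (e.g., 5.0 for 5%)
Type:
number


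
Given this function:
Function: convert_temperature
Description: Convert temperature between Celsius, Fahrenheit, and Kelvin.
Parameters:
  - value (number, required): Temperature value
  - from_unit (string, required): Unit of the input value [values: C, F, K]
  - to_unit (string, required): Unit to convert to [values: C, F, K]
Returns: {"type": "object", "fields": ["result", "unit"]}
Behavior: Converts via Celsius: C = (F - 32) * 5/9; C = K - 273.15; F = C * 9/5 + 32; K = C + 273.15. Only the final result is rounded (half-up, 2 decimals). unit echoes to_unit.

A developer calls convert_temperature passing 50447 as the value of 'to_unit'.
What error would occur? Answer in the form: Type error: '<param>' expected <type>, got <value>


Spec: 'to_unit' is declared as string; 50447 is an integer.
Type error: 'to_unit' expected string, got 50447


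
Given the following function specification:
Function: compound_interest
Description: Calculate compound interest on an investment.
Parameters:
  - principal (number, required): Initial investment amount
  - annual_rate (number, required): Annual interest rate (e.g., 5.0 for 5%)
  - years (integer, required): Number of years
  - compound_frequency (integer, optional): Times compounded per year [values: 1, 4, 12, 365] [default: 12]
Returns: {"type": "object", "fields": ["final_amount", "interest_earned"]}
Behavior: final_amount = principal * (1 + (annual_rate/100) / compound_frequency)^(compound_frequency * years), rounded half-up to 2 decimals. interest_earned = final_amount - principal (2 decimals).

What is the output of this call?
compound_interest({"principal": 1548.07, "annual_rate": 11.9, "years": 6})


Defaults applied: compound_frequency=12
rate per period = 11.9/100/12 = 0.009916666667 (keep full precision); periods = 12 * 6 = 72
(1 + 0.009916666667)^72 = 2.03497388
final_amount = 1548.07 * 2.03497388 = 3150.282011 -> 3150.28
interest_earned = 3150.28 - 1548.07 = 1602.21
Output:
{"final_amount": 3150.28, "interest_earned": 1602.21}


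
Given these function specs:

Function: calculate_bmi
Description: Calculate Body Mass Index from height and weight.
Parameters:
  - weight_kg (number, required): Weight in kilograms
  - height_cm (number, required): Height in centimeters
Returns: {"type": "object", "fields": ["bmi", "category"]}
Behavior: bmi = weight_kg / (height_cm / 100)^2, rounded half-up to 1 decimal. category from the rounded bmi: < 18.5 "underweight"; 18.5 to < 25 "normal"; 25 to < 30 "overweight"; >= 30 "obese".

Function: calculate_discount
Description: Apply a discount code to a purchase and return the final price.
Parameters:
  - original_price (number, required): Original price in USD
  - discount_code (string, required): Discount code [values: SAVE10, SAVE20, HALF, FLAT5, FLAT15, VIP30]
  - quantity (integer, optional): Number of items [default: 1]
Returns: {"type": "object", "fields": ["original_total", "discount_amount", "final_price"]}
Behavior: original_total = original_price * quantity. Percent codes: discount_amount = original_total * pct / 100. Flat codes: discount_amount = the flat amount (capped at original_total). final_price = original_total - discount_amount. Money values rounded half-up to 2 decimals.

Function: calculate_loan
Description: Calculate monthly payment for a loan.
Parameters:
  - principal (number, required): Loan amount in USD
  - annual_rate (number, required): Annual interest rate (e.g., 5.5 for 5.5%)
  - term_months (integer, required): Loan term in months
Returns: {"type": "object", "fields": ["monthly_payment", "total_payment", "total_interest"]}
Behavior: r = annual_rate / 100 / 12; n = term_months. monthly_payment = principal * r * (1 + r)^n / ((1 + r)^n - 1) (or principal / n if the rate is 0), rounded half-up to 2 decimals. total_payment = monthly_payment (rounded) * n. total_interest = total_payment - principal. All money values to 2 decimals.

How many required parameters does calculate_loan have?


Parameters of calculate_loan: principal (required), annual_rate (required), term_months (required)
Required count:
3


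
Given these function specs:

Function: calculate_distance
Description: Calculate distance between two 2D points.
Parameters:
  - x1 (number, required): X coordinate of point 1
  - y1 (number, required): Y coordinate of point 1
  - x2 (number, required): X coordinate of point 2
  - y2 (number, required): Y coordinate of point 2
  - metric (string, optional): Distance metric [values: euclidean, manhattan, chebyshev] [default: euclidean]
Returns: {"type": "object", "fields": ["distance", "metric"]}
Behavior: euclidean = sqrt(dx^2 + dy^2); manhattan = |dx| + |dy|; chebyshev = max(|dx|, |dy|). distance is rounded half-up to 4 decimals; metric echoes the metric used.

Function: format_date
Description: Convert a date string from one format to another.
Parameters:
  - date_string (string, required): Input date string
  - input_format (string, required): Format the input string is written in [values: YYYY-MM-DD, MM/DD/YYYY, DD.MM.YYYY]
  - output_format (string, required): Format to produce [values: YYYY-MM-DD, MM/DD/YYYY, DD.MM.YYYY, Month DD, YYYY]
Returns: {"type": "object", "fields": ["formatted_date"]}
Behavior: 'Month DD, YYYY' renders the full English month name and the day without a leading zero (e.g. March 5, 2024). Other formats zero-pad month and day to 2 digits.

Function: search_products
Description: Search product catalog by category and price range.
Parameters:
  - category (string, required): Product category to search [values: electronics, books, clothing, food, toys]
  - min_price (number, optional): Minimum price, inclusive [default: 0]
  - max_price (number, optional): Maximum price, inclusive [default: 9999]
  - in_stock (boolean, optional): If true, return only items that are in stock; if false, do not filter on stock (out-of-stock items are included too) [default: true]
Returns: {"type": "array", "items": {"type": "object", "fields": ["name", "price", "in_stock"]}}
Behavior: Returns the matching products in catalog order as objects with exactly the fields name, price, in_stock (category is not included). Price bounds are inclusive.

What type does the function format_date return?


The format_date spec declares Returns: {"type": "object", "fields": ["formatted_date"]}
Type:
object


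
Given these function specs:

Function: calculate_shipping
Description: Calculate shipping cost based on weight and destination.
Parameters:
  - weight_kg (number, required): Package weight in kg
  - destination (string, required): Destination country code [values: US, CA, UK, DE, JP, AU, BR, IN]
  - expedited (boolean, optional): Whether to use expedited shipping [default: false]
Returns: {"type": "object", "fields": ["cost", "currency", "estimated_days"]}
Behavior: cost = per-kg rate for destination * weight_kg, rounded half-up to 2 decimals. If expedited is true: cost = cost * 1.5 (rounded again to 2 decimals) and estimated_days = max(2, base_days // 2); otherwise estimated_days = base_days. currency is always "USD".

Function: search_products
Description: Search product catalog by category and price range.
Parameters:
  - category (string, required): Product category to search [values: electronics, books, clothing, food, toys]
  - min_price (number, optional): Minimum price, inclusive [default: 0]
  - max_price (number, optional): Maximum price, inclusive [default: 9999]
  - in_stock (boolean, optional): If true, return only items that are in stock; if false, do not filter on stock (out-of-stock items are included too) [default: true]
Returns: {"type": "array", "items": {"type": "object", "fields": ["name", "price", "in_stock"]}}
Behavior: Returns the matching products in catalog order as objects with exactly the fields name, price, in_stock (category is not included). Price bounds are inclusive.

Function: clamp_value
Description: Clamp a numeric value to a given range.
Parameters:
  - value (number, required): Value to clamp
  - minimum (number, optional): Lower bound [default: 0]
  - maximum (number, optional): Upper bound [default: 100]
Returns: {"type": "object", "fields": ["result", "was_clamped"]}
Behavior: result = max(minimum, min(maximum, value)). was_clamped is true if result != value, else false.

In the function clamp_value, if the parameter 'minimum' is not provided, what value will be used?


The clamp_value spec declares:
  - minimum (number, optional): Lower bound [default: 0]
Default:
0


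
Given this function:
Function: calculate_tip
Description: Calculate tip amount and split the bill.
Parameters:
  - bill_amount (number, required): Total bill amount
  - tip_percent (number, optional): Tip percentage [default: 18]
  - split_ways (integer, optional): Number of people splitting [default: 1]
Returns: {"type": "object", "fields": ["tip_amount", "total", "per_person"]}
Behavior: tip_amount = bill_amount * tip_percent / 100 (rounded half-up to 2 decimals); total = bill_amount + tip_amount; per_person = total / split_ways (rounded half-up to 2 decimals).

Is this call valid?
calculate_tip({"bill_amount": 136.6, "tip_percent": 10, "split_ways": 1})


Checking all required parameters present and types match... All valid.
Valid


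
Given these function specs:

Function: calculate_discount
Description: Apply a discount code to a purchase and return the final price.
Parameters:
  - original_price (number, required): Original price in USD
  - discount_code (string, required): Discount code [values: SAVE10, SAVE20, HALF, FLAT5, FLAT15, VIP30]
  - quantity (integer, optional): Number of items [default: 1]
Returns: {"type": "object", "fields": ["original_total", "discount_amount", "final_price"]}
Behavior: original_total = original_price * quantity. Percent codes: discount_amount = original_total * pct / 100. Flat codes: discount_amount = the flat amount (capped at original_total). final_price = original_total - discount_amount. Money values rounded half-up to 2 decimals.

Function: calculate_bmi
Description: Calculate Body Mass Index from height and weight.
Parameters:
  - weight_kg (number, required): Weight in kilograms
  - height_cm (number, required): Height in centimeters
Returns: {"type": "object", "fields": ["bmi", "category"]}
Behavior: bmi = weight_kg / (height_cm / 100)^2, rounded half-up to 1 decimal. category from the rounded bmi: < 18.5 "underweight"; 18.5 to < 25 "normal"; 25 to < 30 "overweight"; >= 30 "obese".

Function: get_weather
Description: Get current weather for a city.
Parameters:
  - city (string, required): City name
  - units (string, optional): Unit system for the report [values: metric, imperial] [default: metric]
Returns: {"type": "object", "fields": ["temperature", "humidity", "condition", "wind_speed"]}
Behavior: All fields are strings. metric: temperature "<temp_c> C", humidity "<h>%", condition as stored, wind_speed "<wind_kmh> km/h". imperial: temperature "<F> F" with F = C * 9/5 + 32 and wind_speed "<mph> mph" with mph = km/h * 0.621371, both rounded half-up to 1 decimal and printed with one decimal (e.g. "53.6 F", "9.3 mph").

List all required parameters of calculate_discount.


Parameters of calculate_discount and their required/optional flag:
  original_price: required
  discount_code: required
  quantity: optional
discount_code, original_price


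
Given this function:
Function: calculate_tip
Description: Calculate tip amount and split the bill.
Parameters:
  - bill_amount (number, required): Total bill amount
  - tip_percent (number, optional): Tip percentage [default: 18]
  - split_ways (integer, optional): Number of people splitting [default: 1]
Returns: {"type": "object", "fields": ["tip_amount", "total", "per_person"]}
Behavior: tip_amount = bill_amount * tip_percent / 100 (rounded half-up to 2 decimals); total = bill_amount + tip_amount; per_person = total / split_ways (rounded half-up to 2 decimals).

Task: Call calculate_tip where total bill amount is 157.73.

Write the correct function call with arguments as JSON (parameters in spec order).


Mapping each described value to its parameter name:
  'Total bill amount' -> bill_amount = 157.73
calculate_tip({"bill_amount": 157.73})


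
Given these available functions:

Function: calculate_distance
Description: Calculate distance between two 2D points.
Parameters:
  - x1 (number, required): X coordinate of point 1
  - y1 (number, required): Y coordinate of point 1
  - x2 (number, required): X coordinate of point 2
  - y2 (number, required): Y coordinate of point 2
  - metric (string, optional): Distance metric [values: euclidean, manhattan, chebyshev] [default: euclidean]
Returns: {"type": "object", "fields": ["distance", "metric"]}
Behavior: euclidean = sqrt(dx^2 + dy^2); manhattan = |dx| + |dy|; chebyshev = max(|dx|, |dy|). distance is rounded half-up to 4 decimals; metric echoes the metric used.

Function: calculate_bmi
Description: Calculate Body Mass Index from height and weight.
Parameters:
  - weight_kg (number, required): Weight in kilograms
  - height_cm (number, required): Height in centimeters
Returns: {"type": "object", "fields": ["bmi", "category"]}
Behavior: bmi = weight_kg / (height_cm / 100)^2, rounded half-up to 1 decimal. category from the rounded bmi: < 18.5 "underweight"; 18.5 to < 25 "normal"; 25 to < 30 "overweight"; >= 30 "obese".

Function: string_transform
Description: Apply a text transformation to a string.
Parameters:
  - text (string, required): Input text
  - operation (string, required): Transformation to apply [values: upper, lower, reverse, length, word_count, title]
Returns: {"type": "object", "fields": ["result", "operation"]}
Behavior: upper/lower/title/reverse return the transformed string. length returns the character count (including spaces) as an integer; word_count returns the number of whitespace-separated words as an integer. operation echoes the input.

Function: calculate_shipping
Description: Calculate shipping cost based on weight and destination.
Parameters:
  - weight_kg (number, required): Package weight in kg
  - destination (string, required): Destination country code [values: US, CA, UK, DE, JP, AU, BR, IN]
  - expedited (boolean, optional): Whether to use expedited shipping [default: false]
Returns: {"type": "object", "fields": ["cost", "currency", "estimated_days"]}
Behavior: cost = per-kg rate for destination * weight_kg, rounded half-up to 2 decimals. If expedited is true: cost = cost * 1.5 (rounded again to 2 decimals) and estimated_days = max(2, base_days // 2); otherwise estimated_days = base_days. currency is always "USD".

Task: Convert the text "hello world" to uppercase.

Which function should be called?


The task needs a function whose description is: Apply a text transformation to a string.
string_transform


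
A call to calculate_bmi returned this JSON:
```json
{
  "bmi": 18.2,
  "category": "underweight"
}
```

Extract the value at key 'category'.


underweight


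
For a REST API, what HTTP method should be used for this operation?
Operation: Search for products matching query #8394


GET = read, POST = create, PUT = update/replace, DELETE = remove
This operation is a read.
GET


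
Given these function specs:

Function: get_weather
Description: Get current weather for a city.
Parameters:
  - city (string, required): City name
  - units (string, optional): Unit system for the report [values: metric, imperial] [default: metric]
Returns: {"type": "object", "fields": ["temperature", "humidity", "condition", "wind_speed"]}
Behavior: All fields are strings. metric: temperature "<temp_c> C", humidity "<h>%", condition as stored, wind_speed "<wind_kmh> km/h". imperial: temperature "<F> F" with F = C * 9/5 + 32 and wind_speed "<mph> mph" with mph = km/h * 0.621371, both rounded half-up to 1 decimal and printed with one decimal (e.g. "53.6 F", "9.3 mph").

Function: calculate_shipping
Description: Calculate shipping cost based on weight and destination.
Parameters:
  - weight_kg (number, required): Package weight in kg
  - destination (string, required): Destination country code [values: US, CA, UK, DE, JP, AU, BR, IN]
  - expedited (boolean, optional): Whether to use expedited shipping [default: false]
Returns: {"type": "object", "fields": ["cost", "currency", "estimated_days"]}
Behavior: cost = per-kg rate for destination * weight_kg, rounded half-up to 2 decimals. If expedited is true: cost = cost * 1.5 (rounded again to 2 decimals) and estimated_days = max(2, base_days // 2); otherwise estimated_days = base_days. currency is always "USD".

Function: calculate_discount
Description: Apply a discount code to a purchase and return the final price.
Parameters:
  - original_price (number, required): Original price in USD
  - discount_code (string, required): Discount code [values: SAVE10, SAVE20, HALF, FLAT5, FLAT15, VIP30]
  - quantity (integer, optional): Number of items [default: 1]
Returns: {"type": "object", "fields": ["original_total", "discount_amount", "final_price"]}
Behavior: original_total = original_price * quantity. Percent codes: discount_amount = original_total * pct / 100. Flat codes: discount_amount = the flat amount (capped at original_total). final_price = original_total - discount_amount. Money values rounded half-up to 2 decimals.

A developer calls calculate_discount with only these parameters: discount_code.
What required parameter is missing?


Required parameters: original_price, discount_code
Provided: discount_code
Missing: original_price
original_price


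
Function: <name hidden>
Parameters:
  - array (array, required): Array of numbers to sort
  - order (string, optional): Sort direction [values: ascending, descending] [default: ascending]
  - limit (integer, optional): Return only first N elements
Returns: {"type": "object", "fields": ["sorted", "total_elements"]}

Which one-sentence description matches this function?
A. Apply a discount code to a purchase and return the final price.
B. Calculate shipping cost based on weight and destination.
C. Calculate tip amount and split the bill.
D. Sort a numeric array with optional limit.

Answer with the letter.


Parameters array, order, limit and return ["sorted", "total_elements"] fit: Sort a numeric array with optional limit.
D


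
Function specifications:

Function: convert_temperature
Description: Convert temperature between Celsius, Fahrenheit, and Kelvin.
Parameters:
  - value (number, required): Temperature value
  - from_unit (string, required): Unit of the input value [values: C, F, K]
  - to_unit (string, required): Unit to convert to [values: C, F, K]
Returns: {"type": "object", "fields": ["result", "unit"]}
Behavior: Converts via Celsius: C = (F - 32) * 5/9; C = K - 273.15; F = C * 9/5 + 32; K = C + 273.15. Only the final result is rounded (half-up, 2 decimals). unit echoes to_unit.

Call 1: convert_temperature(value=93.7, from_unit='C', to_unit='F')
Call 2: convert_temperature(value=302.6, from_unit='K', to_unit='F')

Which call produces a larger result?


Call 1:
  Input already in C: 93.7
  To F: 93.7 * 9/5 + 32 = 200.66
  Round to 2 decimals: 200.66
  -> 200.66 F
Call 2:
  To C: 302.6 - 273.15 = 29.45
  To F: 29.45 * 9/5 + 32 = 85.01
  Round to 2 decimals: 85.01
  -> 85.01 F
Call 1 (200.66 F)


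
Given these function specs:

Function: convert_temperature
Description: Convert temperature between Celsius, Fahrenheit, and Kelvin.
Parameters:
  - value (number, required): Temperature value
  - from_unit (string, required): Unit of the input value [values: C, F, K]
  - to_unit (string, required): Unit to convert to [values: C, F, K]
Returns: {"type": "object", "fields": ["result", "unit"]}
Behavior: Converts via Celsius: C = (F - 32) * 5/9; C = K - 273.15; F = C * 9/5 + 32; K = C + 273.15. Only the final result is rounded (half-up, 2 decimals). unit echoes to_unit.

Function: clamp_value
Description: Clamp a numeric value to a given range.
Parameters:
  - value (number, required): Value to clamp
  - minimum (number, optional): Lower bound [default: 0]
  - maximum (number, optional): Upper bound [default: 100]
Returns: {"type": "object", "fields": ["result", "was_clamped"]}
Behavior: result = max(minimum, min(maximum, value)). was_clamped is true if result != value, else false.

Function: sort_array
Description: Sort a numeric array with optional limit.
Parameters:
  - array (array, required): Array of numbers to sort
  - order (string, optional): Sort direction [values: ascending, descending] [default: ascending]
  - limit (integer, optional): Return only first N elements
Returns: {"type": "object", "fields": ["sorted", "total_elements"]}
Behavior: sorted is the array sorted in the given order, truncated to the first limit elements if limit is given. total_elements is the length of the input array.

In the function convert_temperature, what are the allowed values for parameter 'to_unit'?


The convert_temperature spec declares:
  - to_unit (string, required): Unit to convert to [values: C, F, K]
Allowed values:
C, F, K


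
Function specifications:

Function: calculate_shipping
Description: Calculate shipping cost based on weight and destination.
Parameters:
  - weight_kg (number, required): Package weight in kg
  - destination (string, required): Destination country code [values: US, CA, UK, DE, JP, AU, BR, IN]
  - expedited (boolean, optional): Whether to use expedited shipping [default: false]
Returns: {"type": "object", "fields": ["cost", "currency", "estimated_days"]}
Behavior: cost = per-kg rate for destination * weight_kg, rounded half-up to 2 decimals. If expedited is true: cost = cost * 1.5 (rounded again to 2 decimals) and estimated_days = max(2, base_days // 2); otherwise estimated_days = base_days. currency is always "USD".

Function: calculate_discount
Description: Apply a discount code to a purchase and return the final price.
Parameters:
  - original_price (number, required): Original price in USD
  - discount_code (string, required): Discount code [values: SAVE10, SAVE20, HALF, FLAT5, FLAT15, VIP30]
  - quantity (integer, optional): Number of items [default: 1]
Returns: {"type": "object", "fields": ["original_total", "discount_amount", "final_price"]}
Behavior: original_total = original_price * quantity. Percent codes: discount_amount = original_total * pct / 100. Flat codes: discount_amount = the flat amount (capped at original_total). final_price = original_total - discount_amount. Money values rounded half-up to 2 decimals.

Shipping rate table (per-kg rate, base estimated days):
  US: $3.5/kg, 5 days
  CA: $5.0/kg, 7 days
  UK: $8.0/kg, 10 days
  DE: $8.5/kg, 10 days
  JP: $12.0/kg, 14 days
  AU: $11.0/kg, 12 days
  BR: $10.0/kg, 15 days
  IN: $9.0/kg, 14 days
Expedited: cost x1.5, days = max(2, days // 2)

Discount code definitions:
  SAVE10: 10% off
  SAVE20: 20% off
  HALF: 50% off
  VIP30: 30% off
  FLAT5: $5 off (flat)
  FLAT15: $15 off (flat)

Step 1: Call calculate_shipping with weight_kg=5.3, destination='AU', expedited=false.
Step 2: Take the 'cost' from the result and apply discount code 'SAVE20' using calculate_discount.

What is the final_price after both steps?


Step 1: calculate_shipping(weight_kg=5.3, destination=AU, expedited=false)
  Rate for AU: $11.0/kg, base 12 days
  cost = 11.0 * 5.3 = 58.3 -> 58.30
  expedited not set/false: estimated_days = 12
  -> cost = 58.30 USD
Step 2: calculate_discount(original_price=58.3, discount_code=SAVE20, quantity=1)
  original_total = 58.3 * 1 = 58.30
  SAVE20 = 20% off: discount_amount = 58.30 * 20/100 = 11.66 -> 11.66
  final_price = 58.30 - 11.66 = 46.64
  -> final_price = 46.64
$46.64


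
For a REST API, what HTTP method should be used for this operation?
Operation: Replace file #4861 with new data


GET = read, POST = create, PUT = update/replace, DELETE = remove
This operation is an update/replace.
PUT


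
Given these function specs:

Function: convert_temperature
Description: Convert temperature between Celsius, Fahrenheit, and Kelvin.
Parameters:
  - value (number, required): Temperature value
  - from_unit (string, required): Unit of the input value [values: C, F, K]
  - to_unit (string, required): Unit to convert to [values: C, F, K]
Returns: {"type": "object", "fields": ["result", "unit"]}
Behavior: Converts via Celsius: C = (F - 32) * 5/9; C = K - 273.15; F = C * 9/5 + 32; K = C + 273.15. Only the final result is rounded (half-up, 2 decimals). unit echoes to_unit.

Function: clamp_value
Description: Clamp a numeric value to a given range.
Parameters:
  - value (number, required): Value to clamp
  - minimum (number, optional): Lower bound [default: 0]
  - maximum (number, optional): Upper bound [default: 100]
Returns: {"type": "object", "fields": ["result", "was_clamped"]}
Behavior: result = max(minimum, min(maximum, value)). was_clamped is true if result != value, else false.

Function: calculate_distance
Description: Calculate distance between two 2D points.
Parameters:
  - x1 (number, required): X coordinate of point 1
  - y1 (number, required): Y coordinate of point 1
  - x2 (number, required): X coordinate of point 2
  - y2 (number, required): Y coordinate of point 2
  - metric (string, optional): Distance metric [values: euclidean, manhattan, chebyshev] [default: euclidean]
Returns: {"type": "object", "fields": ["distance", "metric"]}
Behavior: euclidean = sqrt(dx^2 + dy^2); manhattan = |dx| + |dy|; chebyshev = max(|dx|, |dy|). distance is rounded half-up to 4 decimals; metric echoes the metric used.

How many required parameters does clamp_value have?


Parameters of clamp_value: value (required), minimum (optional), maximum (optional)
Required count:
1


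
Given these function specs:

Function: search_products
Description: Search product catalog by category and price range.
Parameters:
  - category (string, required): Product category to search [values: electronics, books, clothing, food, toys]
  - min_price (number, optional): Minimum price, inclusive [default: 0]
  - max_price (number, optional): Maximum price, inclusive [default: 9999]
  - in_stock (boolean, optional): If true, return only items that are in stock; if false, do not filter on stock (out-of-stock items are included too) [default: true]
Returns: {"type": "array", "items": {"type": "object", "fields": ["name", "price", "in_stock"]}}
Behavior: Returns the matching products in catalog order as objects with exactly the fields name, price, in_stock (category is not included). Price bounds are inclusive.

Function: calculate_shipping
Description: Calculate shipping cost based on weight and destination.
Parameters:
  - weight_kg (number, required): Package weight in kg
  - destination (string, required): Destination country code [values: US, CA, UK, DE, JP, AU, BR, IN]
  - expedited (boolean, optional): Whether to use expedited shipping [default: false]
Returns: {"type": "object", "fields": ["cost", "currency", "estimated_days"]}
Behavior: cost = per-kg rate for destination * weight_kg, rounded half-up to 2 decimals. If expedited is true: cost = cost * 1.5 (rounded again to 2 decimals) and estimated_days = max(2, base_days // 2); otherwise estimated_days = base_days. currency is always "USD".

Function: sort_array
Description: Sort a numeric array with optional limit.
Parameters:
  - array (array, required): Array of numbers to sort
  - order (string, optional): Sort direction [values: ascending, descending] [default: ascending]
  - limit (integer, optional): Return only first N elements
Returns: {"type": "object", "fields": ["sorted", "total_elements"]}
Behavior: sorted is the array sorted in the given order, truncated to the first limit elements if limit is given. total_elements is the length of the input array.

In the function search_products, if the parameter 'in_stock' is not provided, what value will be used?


The search_products spec declares:
  - in_stock (boolean, optional): If true, return only items that are in stock; if false, do not filter on stock (out-of-stock items are included too) [default: true]
Default:
true


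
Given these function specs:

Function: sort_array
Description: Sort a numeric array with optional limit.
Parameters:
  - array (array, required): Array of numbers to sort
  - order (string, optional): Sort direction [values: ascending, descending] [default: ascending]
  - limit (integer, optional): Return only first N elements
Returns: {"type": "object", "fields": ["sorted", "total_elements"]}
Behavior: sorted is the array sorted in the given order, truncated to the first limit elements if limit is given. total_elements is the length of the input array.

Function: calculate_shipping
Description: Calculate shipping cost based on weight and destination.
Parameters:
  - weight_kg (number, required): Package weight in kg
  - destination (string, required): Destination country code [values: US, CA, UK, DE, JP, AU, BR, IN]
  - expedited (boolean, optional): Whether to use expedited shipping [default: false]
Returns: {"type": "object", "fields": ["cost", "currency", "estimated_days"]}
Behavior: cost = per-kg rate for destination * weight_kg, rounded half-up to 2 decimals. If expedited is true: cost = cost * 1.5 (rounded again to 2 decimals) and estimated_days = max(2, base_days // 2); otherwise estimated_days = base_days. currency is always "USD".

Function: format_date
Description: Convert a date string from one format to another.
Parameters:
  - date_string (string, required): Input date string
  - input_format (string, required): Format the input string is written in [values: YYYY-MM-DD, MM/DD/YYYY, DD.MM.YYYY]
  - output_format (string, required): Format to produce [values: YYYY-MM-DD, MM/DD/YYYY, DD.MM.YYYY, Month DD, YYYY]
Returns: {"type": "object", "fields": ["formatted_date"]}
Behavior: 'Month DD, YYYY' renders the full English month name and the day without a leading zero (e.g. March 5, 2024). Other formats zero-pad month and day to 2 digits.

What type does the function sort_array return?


The sort_array spec declares Returns: {"type": "object", "fields": ["sorted", "total_elements"]}
Type:
object


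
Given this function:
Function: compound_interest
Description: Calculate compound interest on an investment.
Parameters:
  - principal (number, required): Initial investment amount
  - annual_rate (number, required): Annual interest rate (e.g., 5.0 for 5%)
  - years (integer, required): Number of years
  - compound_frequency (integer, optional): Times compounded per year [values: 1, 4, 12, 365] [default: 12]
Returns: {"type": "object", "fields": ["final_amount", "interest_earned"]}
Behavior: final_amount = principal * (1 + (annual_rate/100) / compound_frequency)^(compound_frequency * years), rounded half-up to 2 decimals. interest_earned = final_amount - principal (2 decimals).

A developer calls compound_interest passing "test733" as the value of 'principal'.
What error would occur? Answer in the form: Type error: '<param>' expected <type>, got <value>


Spec: 'principal' is declared as number; "test733" is a string.
Type error: 'principal' expected number, got "test733"


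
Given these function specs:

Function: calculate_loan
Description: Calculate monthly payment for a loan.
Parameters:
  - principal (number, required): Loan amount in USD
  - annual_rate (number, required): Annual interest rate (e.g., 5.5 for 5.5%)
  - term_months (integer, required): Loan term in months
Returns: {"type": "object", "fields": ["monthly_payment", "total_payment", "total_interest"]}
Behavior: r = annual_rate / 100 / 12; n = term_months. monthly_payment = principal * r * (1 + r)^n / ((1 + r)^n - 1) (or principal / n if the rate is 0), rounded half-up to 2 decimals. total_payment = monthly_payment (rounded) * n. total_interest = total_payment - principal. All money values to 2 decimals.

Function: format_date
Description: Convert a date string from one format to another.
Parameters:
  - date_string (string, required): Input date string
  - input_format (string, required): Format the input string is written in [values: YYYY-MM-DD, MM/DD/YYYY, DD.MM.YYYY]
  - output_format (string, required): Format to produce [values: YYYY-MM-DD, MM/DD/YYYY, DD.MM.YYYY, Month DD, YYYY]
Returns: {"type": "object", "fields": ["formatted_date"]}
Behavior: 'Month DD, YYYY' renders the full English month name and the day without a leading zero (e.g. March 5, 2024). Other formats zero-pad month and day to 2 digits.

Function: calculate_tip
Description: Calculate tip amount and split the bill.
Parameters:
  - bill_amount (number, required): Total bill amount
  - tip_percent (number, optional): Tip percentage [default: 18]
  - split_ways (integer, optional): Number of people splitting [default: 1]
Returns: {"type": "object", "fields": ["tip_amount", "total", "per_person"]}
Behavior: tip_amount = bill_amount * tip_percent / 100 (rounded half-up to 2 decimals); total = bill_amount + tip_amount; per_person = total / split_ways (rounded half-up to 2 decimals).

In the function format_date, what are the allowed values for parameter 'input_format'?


The format_date spec declares:
  - input_format (string, required): Format the input string is written in [values: YYYY-MM-DD, MM/DD/YYYY, DD.MM.YYYY]
Allowed values:
YYYY-MM-DD, MM/DD/YYYY, DD.MM.YYYY


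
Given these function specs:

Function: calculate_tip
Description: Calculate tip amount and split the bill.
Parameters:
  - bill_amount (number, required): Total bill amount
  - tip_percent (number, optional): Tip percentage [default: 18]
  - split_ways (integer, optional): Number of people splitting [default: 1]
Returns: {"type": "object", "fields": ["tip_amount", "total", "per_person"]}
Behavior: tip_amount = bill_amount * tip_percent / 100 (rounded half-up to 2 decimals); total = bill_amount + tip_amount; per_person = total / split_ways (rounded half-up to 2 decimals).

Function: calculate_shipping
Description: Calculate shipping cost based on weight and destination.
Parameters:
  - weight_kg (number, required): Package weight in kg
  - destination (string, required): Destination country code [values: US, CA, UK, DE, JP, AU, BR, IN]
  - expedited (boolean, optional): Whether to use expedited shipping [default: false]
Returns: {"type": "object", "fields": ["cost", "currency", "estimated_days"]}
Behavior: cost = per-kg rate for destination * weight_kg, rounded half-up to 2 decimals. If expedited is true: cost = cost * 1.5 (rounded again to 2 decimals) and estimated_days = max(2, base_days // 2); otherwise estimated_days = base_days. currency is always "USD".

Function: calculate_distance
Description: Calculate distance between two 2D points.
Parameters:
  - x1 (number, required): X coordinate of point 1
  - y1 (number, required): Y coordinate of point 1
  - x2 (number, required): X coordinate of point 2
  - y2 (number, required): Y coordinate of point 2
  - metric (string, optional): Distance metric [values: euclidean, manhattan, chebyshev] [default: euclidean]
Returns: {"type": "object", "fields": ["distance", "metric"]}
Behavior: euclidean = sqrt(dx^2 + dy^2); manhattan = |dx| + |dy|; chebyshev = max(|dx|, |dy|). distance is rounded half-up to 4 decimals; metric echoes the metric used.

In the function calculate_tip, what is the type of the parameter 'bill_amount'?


The calculate_tip spec declares:
  - bill_amount (number, required): Total bill amount
Type:
number


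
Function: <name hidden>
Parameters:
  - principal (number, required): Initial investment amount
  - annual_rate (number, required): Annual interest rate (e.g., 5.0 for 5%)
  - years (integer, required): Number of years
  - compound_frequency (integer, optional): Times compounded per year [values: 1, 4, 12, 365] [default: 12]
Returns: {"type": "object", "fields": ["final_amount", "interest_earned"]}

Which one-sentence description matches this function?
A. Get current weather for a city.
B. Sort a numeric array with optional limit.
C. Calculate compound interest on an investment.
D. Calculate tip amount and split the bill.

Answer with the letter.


Parameters principal, annual_rate, years, compound_frequency and return ["final_amount", "interest_earned"] fit: Calculate compound interest on an investment.
C


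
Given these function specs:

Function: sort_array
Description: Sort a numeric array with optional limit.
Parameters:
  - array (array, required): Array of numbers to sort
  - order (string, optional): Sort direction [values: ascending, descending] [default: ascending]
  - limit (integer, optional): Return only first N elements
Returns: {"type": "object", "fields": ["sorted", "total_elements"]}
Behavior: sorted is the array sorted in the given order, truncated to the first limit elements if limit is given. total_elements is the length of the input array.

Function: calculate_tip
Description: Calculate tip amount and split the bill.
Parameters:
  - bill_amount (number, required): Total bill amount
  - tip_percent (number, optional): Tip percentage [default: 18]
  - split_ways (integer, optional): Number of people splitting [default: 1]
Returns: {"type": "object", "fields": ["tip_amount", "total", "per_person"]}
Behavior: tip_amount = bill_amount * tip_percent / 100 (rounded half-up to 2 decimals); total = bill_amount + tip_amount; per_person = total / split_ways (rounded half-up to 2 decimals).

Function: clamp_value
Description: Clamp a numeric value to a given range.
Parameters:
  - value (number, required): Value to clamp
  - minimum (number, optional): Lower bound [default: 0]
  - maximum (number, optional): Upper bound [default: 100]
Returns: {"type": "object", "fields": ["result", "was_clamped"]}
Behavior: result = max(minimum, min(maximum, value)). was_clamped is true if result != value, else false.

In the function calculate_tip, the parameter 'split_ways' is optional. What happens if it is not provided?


The calculate_tip spec declares:
  - split_ways (integer, optional): Number of people splitting [default: 1]
It defaults to 1


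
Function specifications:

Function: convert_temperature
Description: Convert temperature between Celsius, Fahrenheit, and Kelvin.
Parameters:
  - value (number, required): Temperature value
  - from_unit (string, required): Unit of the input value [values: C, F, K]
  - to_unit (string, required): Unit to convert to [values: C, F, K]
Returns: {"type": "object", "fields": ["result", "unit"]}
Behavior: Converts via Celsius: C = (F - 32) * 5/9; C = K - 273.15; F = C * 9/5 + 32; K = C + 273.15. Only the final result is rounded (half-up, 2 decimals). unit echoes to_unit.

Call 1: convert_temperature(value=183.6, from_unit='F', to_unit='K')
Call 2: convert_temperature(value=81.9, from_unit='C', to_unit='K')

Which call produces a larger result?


Call 1:
  To C: (183.6 - 32) * 5/9 = 84.222222
  To K: 84.222222 + 273.15 = 357.372222
  Round to 2 decimals: 357.37
  -> 357.37 K
Call 2:
  Input already in C: 81.9
  To K: 81.9 + 273.15 = 355.05
  Round to 2 decimals: 355.05
  -> 355.05 K
Call 1 (357.37 K)
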